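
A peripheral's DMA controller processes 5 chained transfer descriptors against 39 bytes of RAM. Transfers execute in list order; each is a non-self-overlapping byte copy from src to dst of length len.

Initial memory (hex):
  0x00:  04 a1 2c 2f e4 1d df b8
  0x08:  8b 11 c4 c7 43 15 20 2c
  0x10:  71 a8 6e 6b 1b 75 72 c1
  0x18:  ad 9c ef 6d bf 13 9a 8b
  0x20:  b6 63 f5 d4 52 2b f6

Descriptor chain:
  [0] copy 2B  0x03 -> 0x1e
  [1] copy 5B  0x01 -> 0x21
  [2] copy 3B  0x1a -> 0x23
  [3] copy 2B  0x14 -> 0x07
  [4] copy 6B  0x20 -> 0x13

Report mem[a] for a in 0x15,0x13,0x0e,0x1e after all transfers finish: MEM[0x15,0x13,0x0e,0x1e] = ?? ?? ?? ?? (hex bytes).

#0 dst[0x1e+2] := {0x2f,0xe4}
#1 dst[0x21+5] := {0xa1,0x2c,0x2f,0xe4,0x1d}
#2 dst[0x23+3] := {0xef,0x6d,0xbf}
#3 dst[0x07+2] := {0x1b,0x75}
#4 dst[0x13+6] := {0xb6,0xa1,0x2c,0xef,0x6d,0xbf}
query mem[0x15]=0x2c, mem[0x13]=0xb6, mem[0x0e]=0x20, mem[0x1e]=0x2f

MEM[0x15,0x13,0x0e,0x1e] = 2c b6 20 2f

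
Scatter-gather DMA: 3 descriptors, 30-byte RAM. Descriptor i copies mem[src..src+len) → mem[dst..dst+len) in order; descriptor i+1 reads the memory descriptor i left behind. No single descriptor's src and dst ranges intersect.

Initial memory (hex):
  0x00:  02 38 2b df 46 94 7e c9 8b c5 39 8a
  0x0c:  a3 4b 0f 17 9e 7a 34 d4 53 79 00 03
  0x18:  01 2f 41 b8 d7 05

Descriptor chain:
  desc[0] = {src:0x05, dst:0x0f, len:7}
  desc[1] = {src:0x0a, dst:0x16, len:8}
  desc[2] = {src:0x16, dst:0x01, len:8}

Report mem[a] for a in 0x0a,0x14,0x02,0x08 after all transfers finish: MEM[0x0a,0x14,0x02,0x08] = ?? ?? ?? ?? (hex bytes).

MEM[0x0a,0x14,0x02,0x08] = 39 39 8a c9

  after D0: wrote 7B at 0x0f = 947ec98bc5398a
  after D1: wrote 8B at 0x16 = 398aa34b0f947ec9
  after D2: wrote 8B at 0x01 = 398aa34b0f947ec9
query mem[0x0a]=0x39, mem[0x14]=0x39, mem[0x02]=0x8a, mem[0x08]=0xc9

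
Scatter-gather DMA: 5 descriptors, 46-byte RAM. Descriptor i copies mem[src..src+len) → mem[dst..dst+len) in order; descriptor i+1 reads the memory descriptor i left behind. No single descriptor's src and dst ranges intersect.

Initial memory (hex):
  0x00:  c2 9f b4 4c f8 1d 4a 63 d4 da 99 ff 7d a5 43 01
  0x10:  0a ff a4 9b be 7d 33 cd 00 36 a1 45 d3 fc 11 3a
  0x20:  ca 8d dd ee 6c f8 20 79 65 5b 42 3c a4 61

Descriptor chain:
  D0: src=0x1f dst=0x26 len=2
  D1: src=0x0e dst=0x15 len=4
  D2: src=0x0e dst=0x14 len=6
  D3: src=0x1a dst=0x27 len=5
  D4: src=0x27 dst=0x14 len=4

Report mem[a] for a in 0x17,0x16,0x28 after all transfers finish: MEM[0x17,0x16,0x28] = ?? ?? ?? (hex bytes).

MEM[0x17,0x16,0x28] = fc d3 45

[0] 0x1f->0x26 len=2 : 3a ca
[1] 0x0e->0x15 len=4 : 43 01 0a ff
[2] 0x0e->0x14 len=6 : 43 01 0a ff a4 9b
[3] 0x1a->0x27 len=5 : a1 45 d3 fc 11
[4] 0x27->0x14 len=4 : a1 45 d3 fc
query mem[0x17]=0xfc, mem[0x16]=0xd3, mem[0x28]=0x45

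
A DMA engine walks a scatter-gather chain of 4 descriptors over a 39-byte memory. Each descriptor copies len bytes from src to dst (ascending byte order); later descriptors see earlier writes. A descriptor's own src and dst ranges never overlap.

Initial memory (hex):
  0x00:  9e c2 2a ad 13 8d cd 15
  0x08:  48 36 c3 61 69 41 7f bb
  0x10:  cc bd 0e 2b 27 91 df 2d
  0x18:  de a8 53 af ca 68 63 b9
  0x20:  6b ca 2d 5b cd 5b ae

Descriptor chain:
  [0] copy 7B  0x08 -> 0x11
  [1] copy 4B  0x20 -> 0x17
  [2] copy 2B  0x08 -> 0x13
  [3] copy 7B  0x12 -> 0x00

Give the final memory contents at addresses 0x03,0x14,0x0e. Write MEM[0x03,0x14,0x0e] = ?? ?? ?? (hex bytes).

MEM[0x03,0x14,0x0e] = 69 36 7f

#0 dst[0x11+7] := {0x48,0x36,0xc3,0x61,0x69,0x41,0x7f}
#1 dst[0x17+4] := {0x6b,0xca,0x2d,0x5b}
#2 dst[0x13+2] := {0x48,0x36}
#3 dst[0x00+7] := {0x36,0x48,0x36,0x69,0x41,0x6b,0xca}
query mem[0x03]=0x69, mem[0x14]=0x36, mem[0x0e]=0x7f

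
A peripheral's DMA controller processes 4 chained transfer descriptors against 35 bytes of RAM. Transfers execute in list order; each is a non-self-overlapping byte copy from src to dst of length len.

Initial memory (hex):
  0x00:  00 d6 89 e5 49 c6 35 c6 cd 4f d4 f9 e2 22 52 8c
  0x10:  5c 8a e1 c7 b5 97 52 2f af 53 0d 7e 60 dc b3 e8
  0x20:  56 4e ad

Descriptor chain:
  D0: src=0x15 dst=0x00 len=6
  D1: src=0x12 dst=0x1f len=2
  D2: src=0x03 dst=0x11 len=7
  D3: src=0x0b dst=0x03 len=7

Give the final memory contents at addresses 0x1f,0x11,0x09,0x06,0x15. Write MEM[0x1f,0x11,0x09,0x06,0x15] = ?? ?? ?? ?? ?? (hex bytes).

#0 dst[0x00+6] := {0x97,0x52,0x2f,0xaf,0x53,0x0d}
#1 dst[0x1f+2] := {0xe1,0xc7}
#2 dst[0x11+7] := {0xaf,0x53,0x0d,0x35,0xc6,0xcd,0x4f}
#3 dst[0x03+7] := {0xf9,0xe2,0x22,0x52,0x8c,0x5c,0xaf}
query mem[0x1f]=0xe1, mem[0x11]=0xaf, mem[0x09]=0xaf, mem[0x06]=0x52, mem[0x15]=0xc6

MEM[0x1f,0x11,0x09,0x06,0x15] = e1 af af 52 c6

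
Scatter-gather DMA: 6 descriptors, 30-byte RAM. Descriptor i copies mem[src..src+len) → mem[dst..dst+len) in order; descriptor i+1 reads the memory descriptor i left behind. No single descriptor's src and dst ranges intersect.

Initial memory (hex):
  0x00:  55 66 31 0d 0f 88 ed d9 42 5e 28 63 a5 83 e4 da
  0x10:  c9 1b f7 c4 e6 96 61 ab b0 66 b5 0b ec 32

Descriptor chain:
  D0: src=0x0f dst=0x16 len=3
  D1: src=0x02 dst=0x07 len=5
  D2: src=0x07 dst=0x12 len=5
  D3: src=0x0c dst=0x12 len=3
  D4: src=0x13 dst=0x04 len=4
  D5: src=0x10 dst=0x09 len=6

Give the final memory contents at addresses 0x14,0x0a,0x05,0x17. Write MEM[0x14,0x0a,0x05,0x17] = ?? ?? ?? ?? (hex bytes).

D0: mem[0x16..0x18] <- [da c9 1b]
D1: mem[0x07..0x0b] <- [31 0d 0f 88 ed]
D2: mem[0x12..0x16] <- [31 0d 0f 88 ed]
D3: mem[0x12..0x14] <- [a5 83 e4]
D4: mem[0x04..0x07] <- [83 e4 88 ed]
D5: mem[0x09..0x0e] <- [c9 1b a5 83 e4 88]
query mem[0x14]=0xe4, mem[0x0a]=0x1b, mem[0x05]=0xe4, mem[0x17]=0xc9

MEM[0x14,0x0a,0x05,0x17] = e4 1b e4 c9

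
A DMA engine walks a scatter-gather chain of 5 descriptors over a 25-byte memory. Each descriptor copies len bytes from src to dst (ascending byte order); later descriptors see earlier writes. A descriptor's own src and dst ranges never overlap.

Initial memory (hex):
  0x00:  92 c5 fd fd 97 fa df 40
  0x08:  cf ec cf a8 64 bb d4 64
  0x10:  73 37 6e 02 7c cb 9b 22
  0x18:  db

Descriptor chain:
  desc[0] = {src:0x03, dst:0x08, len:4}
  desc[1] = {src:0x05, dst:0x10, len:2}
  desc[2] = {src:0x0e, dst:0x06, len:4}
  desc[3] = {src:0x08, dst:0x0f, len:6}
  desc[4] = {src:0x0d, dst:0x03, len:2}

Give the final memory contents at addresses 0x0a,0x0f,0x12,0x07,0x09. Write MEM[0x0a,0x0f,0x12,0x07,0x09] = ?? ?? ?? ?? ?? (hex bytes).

MEM[0x0a,0x0f,0x12,0x07,0x09] = fa fa df 64 df

D0: mem[0x08..0x0b] <- [fd 97 fa df]
D1: mem[0x10..0x11] <- [fa df]
D2: mem[0x06..0x09] <- [d4 64 fa df]
D3: mem[0x0f..0x14] <- [fa df fa df 64 bb]
D4: mem[0x03..0x04] <- [bb d4]
query mem[0x0a]=0xfa, mem[0x0f]=0xfa, mem[0x12]=0xdf, mem[0x07]=0x64, mem[0x09]=0xdf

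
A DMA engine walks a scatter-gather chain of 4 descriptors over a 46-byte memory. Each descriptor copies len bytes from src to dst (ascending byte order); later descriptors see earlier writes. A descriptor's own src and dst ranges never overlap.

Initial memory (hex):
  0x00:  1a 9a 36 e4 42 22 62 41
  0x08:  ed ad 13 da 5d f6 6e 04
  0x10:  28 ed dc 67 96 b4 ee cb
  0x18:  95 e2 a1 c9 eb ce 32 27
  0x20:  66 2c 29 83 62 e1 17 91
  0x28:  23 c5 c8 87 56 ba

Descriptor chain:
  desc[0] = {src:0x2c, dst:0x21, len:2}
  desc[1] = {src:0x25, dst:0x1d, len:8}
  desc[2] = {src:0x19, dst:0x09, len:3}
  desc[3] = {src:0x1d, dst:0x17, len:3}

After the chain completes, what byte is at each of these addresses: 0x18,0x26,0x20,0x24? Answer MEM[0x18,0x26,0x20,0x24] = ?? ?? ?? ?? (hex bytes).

MEM[0x18,0x26,0x20,0x24] = 17 17 23 56

D0: mem[0x21..0x22] <- [56 ba]
D1: mem[0x1d..0x24] <- [e1 17 91 23 c5 c8 87 56]
D2: mem[0x09..0x0b] <- [e2 a1 c9]
D3: mem[0x17..0x19] <- [e1 17 91]
query mem[0x18]=0x17, mem[0x26]=0x17, mem[0x20]=0x23, mem[0x24]=0x56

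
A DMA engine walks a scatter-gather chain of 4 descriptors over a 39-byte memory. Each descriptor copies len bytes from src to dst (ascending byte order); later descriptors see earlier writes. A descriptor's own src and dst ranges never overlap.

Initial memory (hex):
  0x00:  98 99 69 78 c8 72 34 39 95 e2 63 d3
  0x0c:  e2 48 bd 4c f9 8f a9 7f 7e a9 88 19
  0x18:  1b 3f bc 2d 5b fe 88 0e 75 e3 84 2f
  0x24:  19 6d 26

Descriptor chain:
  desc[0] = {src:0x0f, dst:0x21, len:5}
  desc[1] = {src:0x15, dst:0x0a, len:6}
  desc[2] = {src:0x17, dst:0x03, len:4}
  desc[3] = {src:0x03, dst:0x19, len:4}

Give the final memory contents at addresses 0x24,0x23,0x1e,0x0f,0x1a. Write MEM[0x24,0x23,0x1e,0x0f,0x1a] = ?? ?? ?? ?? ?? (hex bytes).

MEM[0x24,0x23,0x1e,0x0f,0x1a] = a9 8f 88 bc 1b

#0 dst[0x21+5] := {0x4c,0xf9,0x8f,0xa9,0x7f}
#1 dst[0x0a+6] := {0xa9,0x88,0x19,0x1b,0x3f,0xbc}
#2 dst[0x03+4] := {0x19,0x1b,0x3f,0xbc}
#3 dst[0x19+4] := {0x19,0x1b,0x3f,0xbc}
query mem[0x24]=0xa9, mem[0x23]=0x8f, mem[0x1e]=0x88, mem[0x0f]=0xbc, mem[0x1a]=0x1b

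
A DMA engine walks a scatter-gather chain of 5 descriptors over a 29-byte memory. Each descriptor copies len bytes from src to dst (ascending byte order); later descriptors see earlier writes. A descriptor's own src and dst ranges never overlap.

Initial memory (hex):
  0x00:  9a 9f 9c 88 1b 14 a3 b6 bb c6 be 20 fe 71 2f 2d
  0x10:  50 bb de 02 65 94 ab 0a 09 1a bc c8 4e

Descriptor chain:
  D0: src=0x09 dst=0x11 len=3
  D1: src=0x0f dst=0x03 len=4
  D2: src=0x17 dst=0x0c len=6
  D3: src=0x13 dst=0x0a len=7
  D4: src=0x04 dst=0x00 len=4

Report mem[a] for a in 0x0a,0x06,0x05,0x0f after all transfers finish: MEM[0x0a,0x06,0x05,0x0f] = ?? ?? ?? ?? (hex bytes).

[0] 0x09->0x11 len=3 : c6 be 20
[1] 0x0f->0x03 len=4 : 2d 50 c6 be
[2] 0x17->0x0c len=6 : 0a 09 1a bc c8 4e
[3] 0x13->0x0a len=7 : 20 65 94 ab 0a 09 1a
[4] 0x04->0x00 len=4 : 50 c6 be b6
query mem[0x0a]=0x20, mem[0x06]=0xbe, mem[0x05]=0xc6, mem[0x0f]=0x09

MEM[0x0a,0x06,0x05,0x0f] = 20 be c6 09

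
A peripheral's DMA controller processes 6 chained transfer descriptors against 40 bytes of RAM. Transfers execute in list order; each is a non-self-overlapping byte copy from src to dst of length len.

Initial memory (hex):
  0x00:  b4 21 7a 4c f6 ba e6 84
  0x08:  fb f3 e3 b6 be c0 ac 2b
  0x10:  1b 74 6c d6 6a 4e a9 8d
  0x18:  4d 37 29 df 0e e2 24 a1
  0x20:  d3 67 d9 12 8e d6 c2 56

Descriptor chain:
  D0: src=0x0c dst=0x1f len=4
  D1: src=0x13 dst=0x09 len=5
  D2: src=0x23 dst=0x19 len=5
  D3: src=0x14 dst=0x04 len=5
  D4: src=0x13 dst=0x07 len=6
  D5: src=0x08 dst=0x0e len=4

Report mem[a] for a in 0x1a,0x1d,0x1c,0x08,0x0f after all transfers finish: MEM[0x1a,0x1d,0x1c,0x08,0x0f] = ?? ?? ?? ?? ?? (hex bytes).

  after D0: wrote 4B at 0x1f = bec0ac2b
  after D1: wrote 5B at 0x09 = d66a4ea98d
  after D2: wrote 5B at 0x19 = 128ed6c256
  after D3: wrote 5B at 0x04 = 6a4ea98d4d
  after D4: wrote 6B at 0x07 = d66a4ea98d4d
  after D5: wrote 4B at 0x0e = 6a4ea98d
query mem[0x1a]=0x8e, mem[0x1d]=0x56, mem[0x1c]=0xc2, mem[0x08]=0x6a, mem[0x0f]=0x4e

MEM[0x1a,0x1d,0x1c,0x08,0x0f] = 8e 56 c2 6a 4e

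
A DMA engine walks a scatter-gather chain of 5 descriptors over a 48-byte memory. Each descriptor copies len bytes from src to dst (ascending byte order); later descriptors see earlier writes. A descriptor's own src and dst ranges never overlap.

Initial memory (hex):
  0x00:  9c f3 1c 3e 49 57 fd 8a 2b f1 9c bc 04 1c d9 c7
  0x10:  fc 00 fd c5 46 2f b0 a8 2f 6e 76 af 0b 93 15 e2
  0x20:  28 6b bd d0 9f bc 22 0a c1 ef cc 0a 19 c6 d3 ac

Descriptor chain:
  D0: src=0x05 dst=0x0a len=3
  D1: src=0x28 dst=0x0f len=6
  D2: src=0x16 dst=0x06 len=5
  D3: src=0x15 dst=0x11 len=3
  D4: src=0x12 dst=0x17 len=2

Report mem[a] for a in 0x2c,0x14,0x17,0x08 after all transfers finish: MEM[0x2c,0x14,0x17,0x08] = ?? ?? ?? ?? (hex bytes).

#0 dst[0x0a+3] := {0x57,0xfd,0x8a}
#1 dst[0x0f+6] := {0xc1,0xef,0xcc,0x0a,0x19,0xc6}
#2 dst[0x06+5] := {0xb0,0xa8,0x2f,0x6e,0x76}
#3 dst[0x11+3] := {0x2f,0xb0,0xa8}
#4 dst[0x17+2] := {0xb0,0xa8}
query mem[0x2c]=0x19, mem[0x14]=0xc6, mem[0x17]=0xb0, mem[0x08]=0x2f

MEM[0x2c,0x14,0x17,0x08] = 19 c6 b0 2f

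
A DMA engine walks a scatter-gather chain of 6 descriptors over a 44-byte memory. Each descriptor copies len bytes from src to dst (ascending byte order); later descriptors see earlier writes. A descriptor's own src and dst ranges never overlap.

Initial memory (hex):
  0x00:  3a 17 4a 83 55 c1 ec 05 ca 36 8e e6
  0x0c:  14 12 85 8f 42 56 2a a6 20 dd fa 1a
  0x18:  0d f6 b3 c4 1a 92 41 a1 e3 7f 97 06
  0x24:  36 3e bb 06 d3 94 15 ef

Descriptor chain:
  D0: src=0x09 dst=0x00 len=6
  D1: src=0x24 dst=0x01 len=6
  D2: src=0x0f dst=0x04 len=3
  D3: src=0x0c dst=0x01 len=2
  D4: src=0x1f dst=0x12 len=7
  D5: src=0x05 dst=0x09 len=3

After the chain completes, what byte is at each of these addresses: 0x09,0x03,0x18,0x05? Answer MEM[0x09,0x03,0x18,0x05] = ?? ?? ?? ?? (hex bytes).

MEM[0x09,0x03,0x18,0x05] = 42 bb 3e 42

[0] 0x09->0x00 len=6 : 36 8e e6 14 12 85
[1] 0x24->0x01 len=6 : 36 3e bb 06 d3 94
[2] 0x0f->0x04 len=3 : 8f 42 56
[3] 0x0c->0x01 len=2 : 14 12
[4] 0x1f->0x12 len=7 : a1 e3 7f 97 06 36 3e
[5] 0x05->0x09 len=3 : 42 56 05
query mem[0x09]=0x42, mem[0x03]=0xbb, mem[0x18]=0x3e, mem[0x05]=0x42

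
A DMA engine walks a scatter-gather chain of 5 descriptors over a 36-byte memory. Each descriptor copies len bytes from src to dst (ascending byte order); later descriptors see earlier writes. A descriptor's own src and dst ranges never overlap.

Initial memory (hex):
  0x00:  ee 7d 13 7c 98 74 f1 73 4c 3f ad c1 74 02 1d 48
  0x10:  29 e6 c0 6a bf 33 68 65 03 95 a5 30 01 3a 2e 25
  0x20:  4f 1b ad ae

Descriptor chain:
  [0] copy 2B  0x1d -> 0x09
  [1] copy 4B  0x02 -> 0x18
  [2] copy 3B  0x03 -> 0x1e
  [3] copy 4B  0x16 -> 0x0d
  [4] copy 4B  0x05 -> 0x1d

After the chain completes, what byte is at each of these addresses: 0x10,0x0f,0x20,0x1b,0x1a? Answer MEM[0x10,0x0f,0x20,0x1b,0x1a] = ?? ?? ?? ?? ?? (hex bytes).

MEM[0x10,0x0f,0x20,0x1b,0x1a] = 7c 13 4c 74 98

  after D0: wrote 2B at 0x09 = 3a2e
  after D1: wrote 4B at 0x18 = 137c9874
  after D2: wrote 3B at 0x1e = 7c9874
  after D3: wrote 4B at 0x0d = 6865137c
  after D4: wrote 4B at 0x1d = 74f1734c
query mem[0x10]=0x7c, mem[0x0f]=0x13, mem[0x20]=0x4c, mem[0x1b]=0x74, mem[0x1a]=0x98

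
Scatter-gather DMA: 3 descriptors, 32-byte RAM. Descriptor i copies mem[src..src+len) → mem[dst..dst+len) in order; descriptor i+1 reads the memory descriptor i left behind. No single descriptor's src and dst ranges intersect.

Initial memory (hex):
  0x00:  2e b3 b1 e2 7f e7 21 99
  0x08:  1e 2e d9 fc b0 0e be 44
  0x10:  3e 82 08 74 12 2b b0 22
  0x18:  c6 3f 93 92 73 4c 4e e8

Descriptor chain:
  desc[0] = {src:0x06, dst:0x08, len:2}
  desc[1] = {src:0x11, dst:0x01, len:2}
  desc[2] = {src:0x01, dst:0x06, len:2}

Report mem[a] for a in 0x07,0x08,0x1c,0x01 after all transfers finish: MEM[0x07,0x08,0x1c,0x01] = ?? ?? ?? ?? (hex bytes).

  after D0: wrote 2B at 0x08 = 2199
  after D1: wrote 2B at 0x01 = 8208
  after D2: wrote 2B at 0x06 = 8208
query mem[0x07]=0x08, mem[0x08]=0x21, mem[0x1c]=0x73, mem[0x01]=0x82

MEM[0x07,0x08,0x1c,0x01] = 08 21 73 82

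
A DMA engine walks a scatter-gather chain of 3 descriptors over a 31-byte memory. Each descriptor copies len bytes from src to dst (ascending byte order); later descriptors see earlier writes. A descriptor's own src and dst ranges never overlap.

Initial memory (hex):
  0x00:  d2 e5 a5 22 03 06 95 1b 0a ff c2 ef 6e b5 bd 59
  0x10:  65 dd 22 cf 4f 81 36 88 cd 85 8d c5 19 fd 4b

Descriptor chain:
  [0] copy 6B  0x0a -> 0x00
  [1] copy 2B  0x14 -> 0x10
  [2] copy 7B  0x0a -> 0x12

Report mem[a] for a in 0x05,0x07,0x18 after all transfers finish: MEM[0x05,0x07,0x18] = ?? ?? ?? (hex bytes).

#0 dst[0x00+6] := {0xc2,0xef,0x6e,0xb5,0xbd,0x59}
#1 dst[0x10+2] := {0x4f,0x81}
#2 dst[0x12+7] := {0xc2,0xef,0x6e,0xb5,0xbd,0x59,0x4f}
query mem[0x05]=0x59, mem[0x07]=0x1b, mem[0x18]=0x4f

MEM[0x05,0x07,0x18] = 59 1b 4f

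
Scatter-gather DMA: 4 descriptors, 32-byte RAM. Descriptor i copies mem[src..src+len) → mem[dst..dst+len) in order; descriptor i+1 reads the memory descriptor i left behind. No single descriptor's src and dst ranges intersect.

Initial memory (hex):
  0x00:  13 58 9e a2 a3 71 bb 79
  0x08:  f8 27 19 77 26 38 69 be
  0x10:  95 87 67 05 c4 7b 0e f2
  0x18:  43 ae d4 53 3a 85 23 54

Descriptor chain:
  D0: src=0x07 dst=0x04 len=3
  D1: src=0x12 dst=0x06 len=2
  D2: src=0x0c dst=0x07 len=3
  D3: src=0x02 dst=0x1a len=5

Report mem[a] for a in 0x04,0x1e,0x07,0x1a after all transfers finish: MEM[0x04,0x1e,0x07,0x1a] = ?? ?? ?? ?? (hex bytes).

[0] 0x07->0x04 len=3 : 79 f8 27
[1] 0x12->0x06 len=2 : 67 05
[2] 0x0c->0x07 len=3 : 26 38 69
[3] 0x02->0x1a len=5 : 9e a2 79 f8 67
query mem[0x04]=0x79, mem[0x1e]=0x67, mem[0x07]=0x26, mem[0x1a]=0x9e

MEM[0x04,0x1e,0x07,0x1a] = 79 67 26 9e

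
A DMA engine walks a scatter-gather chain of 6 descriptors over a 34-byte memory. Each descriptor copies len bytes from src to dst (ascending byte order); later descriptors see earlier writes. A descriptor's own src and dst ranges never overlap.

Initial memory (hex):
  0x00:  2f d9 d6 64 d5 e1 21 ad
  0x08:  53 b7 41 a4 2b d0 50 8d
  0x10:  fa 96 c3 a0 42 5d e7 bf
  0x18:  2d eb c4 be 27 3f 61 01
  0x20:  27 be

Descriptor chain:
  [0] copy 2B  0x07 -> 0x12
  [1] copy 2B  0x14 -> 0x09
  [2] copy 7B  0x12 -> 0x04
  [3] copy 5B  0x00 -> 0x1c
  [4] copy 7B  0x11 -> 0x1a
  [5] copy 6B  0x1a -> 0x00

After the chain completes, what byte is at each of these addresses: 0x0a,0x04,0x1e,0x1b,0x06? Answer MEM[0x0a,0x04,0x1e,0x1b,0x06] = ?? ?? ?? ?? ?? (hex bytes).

[0] 0x07->0x12 len=2 : ad 53
[1] 0x14->0x09 len=2 : 42 5d
[2] 0x12->0x04 len=7 : ad 53 42 5d e7 bf 2d
[3] 0x00->0x1c len=5 : 2f d9 d6 64 ad
[4] 0x11->0x1a len=7 : 96 ad 53 42 5d e7 bf
[5] 0x1a->0x00 len=6 : 96 ad 53 42 5d e7
query mem[0x0a]=0x2d, mem[0x04]=0x5d, mem[0x1e]=0x5d, mem[0x1b]=0xad, mem[0x06]=0x42

MEM[0x0a,0x04,0x1e,0x1b,0x06] = 2d 5d 5d ad 42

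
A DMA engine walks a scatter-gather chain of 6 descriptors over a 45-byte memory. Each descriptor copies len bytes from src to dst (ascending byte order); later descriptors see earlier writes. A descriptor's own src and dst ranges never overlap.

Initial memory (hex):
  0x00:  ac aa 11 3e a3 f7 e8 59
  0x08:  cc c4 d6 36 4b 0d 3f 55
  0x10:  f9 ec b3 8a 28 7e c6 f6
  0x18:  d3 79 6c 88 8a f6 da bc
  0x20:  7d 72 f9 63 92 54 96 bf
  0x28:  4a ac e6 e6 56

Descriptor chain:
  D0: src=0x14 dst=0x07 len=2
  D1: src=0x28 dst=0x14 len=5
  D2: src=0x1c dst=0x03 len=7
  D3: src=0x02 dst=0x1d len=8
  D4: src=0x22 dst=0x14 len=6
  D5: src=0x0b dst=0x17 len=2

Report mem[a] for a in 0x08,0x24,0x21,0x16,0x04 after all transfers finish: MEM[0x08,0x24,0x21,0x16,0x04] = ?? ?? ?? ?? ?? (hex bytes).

MEM[0x08,0x24,0x21,0x16,0x04] = 72 f9 bc f9 f6

  after D0: wrote 2B at 0x07 = 287e
  after D1: wrote 5B at 0x14 = 4aace6e656
  after D2: wrote 7B at 0x03 = 8af6dabc7d72f9
  after D3: wrote 8B at 0x1d = 118af6dabc7d72f9
  after D4: wrote 6B at 0x14 = 7d72f95496bf
  after D5: wrote 2B at 0x17 = 364b
query mem[0x08]=0x72, mem[0x24]=0xf9, mem[0x21]=0xbc, mem[0x16]=0xf9, mem[0x04]=0xf6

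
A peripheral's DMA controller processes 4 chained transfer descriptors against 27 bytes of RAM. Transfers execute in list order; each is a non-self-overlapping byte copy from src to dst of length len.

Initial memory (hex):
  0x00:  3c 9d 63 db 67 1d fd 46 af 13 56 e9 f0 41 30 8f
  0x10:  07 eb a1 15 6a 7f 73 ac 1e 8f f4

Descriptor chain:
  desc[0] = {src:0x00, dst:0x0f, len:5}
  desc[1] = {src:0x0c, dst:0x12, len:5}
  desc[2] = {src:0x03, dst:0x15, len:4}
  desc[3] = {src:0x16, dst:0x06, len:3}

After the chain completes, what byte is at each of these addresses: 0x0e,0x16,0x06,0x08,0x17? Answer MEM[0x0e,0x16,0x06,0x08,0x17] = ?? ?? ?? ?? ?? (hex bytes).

MEM[0x0e,0x16,0x06,0x08,0x17] = 30 67 67 fd 1d

D0: mem[0x0f..0x13] <- [3c 9d 63 db 67]
D1: mem[0x12..0x16] <- [f0 41 30 3c 9d]
D2: mem[0x15..0x18] <- [db 67 1d fd]
D3: mem[0x06..0x08] <- [67 1d fd]
query mem[0x0e]=0x30, mem[0x16]=0x67, mem[0x06]=0x67, mem[0x08]=0xfd, mem[0x17]=0x1d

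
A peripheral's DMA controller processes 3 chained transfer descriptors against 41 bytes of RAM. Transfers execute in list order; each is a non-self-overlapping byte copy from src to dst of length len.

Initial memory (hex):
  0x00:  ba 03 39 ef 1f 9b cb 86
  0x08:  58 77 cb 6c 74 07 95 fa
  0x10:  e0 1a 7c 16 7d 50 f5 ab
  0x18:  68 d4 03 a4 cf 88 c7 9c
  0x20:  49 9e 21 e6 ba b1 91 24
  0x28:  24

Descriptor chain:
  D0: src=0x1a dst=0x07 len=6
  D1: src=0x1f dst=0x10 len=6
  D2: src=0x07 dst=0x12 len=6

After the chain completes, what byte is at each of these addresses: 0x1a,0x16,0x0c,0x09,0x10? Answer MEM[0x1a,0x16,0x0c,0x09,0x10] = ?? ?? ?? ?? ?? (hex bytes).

MEM[0x1a,0x16,0x0c,0x09,0x10] = 03 c7 9c cf 9c

D0: mem[0x07..0x0c] <- [03 a4 cf 88 c7 9c]
D1: mem[0x10..0x15] <- [9c 49 9e 21 e6 ba]
D2: mem[0x12..0x17] <- [03 a4 cf 88 c7 9c]
query mem[0x1a]=0x03, mem[0x16]=0xc7, mem[0x0c]=0x9c, mem[0x09]=0xcf, mem[0x10]=0x9c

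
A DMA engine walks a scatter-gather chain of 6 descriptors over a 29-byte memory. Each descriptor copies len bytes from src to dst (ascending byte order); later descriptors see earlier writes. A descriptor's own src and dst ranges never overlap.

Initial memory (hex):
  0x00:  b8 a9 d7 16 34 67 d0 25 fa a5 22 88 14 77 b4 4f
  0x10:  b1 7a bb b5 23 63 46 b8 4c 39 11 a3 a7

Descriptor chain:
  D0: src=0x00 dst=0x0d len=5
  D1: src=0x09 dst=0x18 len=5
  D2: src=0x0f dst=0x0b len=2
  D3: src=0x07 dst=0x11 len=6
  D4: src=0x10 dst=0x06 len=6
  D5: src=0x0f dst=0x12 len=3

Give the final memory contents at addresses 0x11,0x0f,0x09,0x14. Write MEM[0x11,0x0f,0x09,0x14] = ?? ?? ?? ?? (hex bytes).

MEM[0x11,0x0f,0x09,0x14] = 25 d7 a5 25

D0: mem[0x0d..0x11] <- [b8 a9 d7 16 34]
D1: mem[0x18..0x1c] <- [a5 22 88 14 b8]
D2: mem[0x0b..0x0c] <- [d7 16]
D3: mem[0x11..0x16] <- [25 fa a5 22 d7 16]
D4: mem[0x06..0x0b] <- [16 25 fa a5 22 d7]
D5: mem[0x12..0x14] <- [d7 16 25]
query mem[0x11]=0x25, mem[0x0f]=0xd7, mem[0x09]=0xa5, mem[0x14]=0x25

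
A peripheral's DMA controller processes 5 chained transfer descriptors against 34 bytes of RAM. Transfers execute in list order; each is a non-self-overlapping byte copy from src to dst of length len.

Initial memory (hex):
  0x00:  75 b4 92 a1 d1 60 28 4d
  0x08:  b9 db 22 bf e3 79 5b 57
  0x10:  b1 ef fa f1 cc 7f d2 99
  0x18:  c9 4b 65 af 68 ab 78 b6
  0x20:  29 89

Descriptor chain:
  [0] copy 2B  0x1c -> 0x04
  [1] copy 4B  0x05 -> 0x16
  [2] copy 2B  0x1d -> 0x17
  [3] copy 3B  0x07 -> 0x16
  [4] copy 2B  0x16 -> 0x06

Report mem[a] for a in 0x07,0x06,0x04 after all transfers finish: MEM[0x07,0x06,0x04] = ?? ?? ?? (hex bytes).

  after D0: wrote 2B at 0x04 = 68ab
  after D1: wrote 4B at 0x16 = ab284db9
  after D2: wrote 2B at 0x17 = ab78
  after D3: wrote 3B at 0x16 = 4db9db
  after D4: wrote 2B at 0x06 = 4db9
query mem[0x07]=0xb9, mem[0x06]=0x4d, mem[0x04]=0x68

MEM[0x07,0x06,0x04] = b9 4d 68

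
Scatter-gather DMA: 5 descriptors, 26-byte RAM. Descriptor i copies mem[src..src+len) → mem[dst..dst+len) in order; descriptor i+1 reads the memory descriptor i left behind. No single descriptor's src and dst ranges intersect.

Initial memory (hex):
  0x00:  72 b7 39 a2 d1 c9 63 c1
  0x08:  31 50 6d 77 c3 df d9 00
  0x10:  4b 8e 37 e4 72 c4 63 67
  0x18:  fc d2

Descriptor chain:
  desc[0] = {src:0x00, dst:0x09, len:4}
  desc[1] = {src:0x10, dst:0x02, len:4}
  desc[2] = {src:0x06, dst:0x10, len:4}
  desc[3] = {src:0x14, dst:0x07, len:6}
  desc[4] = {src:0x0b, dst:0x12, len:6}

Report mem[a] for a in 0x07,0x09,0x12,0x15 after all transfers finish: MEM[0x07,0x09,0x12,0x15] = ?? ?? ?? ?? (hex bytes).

[0] 0x00->0x09 len=4 : 72 b7 39 a2
[1] 0x10->0x02 len=4 : 4b 8e 37 e4
[2] 0x06->0x10 len=4 : 63 c1 31 72
[3] 0x14->0x07 len=6 : 72 c4 63 67 fc d2
[4] 0x0b->0x12 len=6 : fc d2 df d9 00 63
query mem[0x07]=0x72, mem[0x09]=0x63, mem[0x12]=0xfc, mem[0x15]=0xd9

MEM[0x07,0x09,0x12,0x15] = 72 63 fc d9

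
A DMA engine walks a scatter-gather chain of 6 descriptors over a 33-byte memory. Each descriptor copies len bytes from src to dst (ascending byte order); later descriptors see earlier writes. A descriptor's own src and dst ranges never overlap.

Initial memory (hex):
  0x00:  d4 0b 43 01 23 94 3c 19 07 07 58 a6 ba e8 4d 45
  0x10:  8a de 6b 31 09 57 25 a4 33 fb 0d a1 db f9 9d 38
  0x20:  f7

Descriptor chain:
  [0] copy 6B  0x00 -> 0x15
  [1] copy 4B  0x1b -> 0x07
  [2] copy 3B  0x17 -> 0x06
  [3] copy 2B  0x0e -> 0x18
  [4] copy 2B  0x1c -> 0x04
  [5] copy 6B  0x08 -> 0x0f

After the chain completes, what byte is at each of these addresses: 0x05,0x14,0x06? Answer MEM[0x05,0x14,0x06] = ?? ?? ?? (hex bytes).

MEM[0x05,0x14,0x06] = f9 e8 43

  after D0: wrote 6B at 0x15 = d40b43012394
  after D1: wrote 4B at 0x07 = a1dbf99d
  after D2: wrote 3B at 0x06 = 430123
  after D3: wrote 2B at 0x18 = 4d45
  after D4: wrote 2B at 0x04 = dbf9
  after D5: wrote 6B at 0x0f = 23f99da6bae8
query mem[0x05]=0xf9, mem[0x14]=0xe8, mem[0x06]=0x43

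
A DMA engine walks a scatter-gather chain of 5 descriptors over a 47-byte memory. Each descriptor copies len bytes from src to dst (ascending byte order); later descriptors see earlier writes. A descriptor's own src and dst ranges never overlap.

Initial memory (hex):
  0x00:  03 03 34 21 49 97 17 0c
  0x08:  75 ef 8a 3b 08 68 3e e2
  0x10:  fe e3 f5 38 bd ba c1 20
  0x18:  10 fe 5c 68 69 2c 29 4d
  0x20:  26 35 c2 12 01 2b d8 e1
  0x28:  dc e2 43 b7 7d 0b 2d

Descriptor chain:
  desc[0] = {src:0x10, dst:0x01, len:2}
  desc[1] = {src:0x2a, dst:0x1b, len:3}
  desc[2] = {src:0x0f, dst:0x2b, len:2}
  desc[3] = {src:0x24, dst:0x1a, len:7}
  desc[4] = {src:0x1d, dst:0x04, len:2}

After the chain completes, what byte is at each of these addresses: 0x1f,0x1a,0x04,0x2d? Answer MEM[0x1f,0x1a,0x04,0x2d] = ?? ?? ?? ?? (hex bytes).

MEM[0x1f,0x1a,0x04,0x2d] = e2 01 e1 0b

[0] 0x10->0x01 len=2 : fe e3
[1] 0x2a->0x1b len=3 : 43 b7 7d
[2] 0x0f->0x2b len=2 : e2 fe
[3] 0x24->0x1a len=7 : 01 2b d8 e1 dc e2 43
[4] 0x1d->0x04 len=2 : e1 dc
query mem[0x1f]=0xe2, mem[0x1a]=0x01, mem[0x04]=0xe1, mem[0x2d]=0x0b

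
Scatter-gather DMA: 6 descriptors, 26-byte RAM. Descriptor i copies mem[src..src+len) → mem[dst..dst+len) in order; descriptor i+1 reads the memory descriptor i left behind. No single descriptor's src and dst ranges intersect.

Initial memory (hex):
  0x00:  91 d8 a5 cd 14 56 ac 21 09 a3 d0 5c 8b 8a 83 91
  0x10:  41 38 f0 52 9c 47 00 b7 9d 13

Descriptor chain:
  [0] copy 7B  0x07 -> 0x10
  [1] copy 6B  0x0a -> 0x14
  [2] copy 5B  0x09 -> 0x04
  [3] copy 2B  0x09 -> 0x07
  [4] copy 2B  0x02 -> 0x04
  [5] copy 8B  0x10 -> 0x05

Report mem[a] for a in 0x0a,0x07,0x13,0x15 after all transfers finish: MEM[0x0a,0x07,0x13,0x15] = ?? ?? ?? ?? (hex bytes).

  after D0: wrote 7B at 0x10 = 2109a3d05c8b8a
  after D1: wrote 6B at 0x14 = d05c8b8a8391
  after D2: wrote 5B at 0x04 = a3d05c8b8a
  after D3: wrote 2B at 0x07 = a3d0
  after D4: wrote 2B at 0x04 = a5cd
  after D5: wrote 8B at 0x05 = 2109a3d0d05c8b8a
query mem[0x0a]=0x5c, mem[0x07]=0xa3, mem[0x13]=0xd0, mem[0x15]=0x5c

MEM[0x0a,0x07,0x13,0x15] = 5c a3 d0 5c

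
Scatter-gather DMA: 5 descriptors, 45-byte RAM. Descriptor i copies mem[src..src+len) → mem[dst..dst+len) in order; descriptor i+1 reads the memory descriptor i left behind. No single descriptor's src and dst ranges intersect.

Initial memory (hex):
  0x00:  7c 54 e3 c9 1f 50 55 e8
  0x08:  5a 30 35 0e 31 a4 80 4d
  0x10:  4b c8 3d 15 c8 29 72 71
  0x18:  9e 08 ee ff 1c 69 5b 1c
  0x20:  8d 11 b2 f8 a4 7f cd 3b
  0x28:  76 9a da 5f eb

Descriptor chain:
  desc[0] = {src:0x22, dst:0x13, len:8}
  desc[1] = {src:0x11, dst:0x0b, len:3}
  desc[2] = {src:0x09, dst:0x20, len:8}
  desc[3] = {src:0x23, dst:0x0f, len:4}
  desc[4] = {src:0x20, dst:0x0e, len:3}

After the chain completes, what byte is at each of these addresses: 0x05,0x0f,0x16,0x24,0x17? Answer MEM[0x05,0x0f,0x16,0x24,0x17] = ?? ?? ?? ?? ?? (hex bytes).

#0 dst[0x13+8] := {0xb2,0xf8,0xa4,0x7f,0xcd,0x3b,0x76,0x9a}
#1 dst[0x0b+3] := {0xc8,0x3d,0xb2}
#2 dst[0x20+8] := {0x30,0x35,0xc8,0x3d,0xb2,0x80,0x4d,0x4b}
#3 dst[0x0f+4] := {0x3d,0xb2,0x80,0x4d}
#4 dst[0x0e+3] := {0x30,0x35,0xc8}
query mem[0x05]=0x50, mem[0x0f]=0x35, mem[0x16]=0x7f, mem[0x24]=0xb2, mem[0x17]=0xcd

MEM[0x05,0x0f,0x16,0x24,0x17] = 50 35 7f b2 cd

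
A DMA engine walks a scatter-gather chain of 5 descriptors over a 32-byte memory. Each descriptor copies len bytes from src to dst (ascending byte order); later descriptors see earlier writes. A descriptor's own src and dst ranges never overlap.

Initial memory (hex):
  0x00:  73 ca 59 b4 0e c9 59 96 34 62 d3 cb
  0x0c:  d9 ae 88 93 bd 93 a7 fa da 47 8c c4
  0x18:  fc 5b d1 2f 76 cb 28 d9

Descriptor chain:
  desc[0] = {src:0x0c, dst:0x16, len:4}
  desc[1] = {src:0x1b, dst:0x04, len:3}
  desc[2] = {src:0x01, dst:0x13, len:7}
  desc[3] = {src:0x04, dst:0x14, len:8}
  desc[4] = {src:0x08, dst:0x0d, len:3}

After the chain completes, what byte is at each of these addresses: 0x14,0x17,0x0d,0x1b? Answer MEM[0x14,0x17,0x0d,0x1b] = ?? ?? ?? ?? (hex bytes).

MEM[0x14,0x17,0x0d,0x1b] = 2f 96 34 cb

#0 dst[0x16+4] := {0xd9,0xae,0x88,0x93}
#1 dst[0x04+3] := {0x2f,0x76,0xcb}
#2 dst[0x13+7] := {0xca,0x59,0xb4,0x2f,0x76,0xcb,0x96}
#3 dst[0x14+8] := {0x2f,0x76,0xcb,0x96,0x34,0x62,0xd3,0xcb}
#4 dst[0x0d+3] := {0x34,0x62,0xd3}
query mem[0x14]=0x2f, mem[0x17]=0x96, mem[0x0d]=0x34, mem[0x1b]=0xcb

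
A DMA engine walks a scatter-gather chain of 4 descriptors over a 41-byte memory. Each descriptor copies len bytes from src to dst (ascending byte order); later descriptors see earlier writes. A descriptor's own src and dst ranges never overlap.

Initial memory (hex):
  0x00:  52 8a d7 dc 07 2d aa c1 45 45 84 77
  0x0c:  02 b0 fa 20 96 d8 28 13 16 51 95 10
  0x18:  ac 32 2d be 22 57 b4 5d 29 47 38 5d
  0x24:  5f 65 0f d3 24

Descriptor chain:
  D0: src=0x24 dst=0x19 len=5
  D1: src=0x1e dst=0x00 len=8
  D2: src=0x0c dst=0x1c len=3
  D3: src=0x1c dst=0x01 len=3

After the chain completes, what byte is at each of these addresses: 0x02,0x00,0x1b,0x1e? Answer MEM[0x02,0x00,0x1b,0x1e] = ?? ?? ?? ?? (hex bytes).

MEM[0x02,0x00,0x1b,0x1e] = b0 b4 0f fa

[0] 0x24->0x19 len=5 : 5f 65 0f d3 24
[1] 0x1e->0x00 len=8 : b4 5d 29 47 38 5d 5f 65
[2] 0x0c->0x1c len=3 : 02 b0 fa
[3] 0x1c->0x01 len=3 : 02 b0 fa
query mem[0x02]=0xb0, mem[0x00]=0xb4, mem[0x1b]=0x0f, mem[0x1e]=0xfa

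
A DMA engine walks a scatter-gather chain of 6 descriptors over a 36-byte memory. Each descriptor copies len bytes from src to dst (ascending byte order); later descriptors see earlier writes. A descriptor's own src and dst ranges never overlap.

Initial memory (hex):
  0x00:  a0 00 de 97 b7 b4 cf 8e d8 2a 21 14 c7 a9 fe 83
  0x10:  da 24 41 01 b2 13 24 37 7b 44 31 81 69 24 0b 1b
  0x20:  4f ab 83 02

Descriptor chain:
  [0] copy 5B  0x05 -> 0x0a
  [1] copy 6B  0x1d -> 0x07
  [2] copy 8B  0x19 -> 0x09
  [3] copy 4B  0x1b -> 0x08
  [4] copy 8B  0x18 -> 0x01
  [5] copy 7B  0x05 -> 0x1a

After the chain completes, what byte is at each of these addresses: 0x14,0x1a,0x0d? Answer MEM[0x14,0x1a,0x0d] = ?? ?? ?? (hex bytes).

MEM[0x14,0x1a,0x0d] = b2 69 24

  after D0: wrote 5B at 0x0a = b4cf8ed82a
  after D1: wrote 6B at 0x07 = 240b1b4fab83
  after D2: wrote 8B at 0x09 = 44318169240b1b4f
  after D3: wrote 4B at 0x08 = 8169240b
  after D4: wrote 8B at 0x01 = 7b44318169240b1b
  after D5: wrote 7B at 0x1a = 69240b1b69240b
query mem[0x14]=0xb2, mem[0x1a]=0x69, mem[0x0d]=0x24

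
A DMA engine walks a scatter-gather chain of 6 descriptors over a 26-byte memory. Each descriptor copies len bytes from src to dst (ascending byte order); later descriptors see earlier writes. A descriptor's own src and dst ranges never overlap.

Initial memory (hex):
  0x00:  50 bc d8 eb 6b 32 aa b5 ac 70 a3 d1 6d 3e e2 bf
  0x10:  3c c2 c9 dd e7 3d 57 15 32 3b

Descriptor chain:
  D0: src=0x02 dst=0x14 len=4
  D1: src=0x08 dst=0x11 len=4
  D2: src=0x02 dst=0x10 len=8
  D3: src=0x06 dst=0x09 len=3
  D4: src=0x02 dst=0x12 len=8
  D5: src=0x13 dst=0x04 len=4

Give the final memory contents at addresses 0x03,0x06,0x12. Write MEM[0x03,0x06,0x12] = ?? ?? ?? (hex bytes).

MEM[0x03,0x06,0x12] = eb 32 d8

[0] 0x02->0x14 len=4 : d8 eb 6b 32
[1] 0x08->0x11 len=4 : ac 70 a3 d1
[2] 0x02->0x10 len=8 : d8 eb 6b 32 aa b5 ac 70
[3] 0x06->0x09 len=3 : aa b5 ac
[4] 0x02->0x12 len=8 : d8 eb 6b 32 aa b5 ac aa
[5] 0x13->0x04 len=4 : eb 6b 32 aa
query mem[0x03]=0xeb, mem[0x06]=0x32, mem[0x12]=0xd8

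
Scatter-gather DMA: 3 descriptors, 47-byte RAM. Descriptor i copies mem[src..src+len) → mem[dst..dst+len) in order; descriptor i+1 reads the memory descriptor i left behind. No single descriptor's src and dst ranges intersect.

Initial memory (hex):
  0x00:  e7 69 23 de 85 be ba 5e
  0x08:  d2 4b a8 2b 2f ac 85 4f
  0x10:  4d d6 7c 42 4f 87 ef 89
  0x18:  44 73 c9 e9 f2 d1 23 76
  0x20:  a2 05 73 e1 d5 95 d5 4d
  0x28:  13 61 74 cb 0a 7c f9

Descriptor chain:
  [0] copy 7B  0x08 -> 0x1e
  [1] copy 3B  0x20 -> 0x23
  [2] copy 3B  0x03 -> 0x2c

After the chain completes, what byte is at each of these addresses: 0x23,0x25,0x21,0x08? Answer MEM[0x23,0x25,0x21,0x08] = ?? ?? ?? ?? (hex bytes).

MEM[0x23,0x25,0x21,0x08] = a8 2f 2b d2

[0] 0x08->0x1e len=7 : d2 4b a8 2b 2f ac 85
[1] 0x20->0x23 len=3 : a8 2b 2f
[2] 0x03->0x2c len=3 : de 85 be
query mem[0x23]=0xa8, mem[0x25]=0x2f, mem[0x21]=0x2b, mem[0x08]=0xd2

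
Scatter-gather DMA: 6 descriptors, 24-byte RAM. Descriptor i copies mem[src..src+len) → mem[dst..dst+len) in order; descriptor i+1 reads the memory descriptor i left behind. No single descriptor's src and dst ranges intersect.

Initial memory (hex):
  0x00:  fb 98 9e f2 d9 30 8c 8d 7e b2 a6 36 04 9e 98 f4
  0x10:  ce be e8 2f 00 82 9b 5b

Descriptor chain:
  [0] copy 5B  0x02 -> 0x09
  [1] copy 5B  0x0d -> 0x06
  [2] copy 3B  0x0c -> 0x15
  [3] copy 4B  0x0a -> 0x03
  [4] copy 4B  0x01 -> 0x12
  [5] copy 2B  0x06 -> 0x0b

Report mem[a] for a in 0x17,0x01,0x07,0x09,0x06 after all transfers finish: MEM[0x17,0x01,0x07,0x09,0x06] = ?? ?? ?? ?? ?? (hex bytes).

#0 dst[0x09+5] := {0x9e,0xf2,0xd9,0x30,0x8c}
#1 dst[0x06+5] := {0x8c,0x98,0xf4,0xce,0xbe}
#2 dst[0x15+3] := {0x30,0x8c,0x98}
#3 dst[0x03+4] := {0xbe,0xd9,0x30,0x8c}
#4 dst[0x12+4] := {0x98,0x9e,0xbe,0xd9}
#5 dst[0x0b+2] := {0x8c,0x98}
query mem[0x17]=0x98, mem[0x01]=0x98, mem[0x07]=0x98, mem[0x09]=0xce, mem[0x06]=0x8c

MEM[0x17,0x01,0x07,0x09,0x06] = 98 98 98 ce 8c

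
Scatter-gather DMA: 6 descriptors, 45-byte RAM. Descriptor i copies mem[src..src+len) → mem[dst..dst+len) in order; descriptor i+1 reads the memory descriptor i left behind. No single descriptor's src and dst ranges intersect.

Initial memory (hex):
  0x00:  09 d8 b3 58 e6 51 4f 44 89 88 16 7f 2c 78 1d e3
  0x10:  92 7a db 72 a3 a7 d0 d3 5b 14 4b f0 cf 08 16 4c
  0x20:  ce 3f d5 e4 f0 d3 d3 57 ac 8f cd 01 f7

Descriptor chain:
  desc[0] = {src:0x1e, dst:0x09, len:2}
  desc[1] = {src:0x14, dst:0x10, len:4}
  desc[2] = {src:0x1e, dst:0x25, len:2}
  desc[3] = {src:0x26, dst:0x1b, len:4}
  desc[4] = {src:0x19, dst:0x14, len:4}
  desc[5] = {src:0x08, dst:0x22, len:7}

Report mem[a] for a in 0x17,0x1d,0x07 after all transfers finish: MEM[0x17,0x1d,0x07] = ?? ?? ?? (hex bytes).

#0 dst[0x09+2] := {0x16,0x4c}
#1 dst[0x10+4] := {0xa3,0xa7,0xd0,0xd3}
#2 dst[0x25+2] := {0x16,0x4c}
#3 dst[0x1b+4] := {0x4c,0x57,0xac,0x8f}
#4 dst[0x14+4] := {0x14,0x4b,0x4c,0x57}
#5 dst[0x22+7] := {0x89,0x16,0x4c,0x7f,0x2c,0x78,0x1d}
query mem[0x17]=0x57, mem[0x1d]=0xac, mem[0x07]=0x44

MEM[0x17,0x1d,0x07] = 57 ac 44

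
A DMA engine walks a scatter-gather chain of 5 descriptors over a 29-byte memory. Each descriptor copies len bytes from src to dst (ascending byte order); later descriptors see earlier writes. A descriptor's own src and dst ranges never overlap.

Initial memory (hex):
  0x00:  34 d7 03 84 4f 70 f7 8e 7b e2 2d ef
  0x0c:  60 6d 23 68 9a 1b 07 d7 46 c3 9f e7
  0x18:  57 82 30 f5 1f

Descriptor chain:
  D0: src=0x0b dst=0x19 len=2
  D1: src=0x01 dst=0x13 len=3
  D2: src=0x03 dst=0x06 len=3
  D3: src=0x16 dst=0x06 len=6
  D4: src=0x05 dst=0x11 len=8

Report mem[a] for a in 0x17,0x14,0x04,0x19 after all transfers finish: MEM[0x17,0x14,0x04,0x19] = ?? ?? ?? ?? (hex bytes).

[0] 0x0b->0x19 len=2 : ef 60
[1] 0x01->0x13 len=3 : d7 03 84
[2] 0x03->0x06 len=3 : 84 4f 70
[3] 0x16->0x06 len=6 : 9f e7 57 ef 60 f5
[4] 0x05->0x11 len=8 : 70 9f e7 57 ef 60 f5 60
query mem[0x17]=0xf5, mem[0x14]=0x57, mem[0x04]=0x4f, mem[0x19]=0xef

MEM[0x17,0x14,0x04,0x19] = f5 57 4f ef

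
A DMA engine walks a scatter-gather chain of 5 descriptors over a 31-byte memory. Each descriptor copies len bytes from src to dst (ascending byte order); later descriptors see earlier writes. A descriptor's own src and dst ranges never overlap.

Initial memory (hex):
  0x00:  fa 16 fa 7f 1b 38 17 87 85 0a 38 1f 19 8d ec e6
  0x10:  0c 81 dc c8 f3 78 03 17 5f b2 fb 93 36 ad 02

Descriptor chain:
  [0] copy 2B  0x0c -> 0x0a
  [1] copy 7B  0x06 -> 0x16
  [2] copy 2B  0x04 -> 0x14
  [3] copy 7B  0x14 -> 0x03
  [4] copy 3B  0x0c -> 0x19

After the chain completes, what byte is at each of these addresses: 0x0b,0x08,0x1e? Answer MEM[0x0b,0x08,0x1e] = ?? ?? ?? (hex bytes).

MEM[0x0b,0x08,0x1e] = 8d 0a 02

#0 dst[0x0a+2] := {0x19,0x8d}
#1 dst[0x16+7] := {0x17,0x87,0x85,0x0a,0x19,0x8d,0x19}
#2 dst[0x14+2] := {0x1b,0x38}
#3 dst[0x03+7] := {0x1b,0x38,0x17,0x87,0x85,0x0a,0x19}
#4 dst[0x19+3] := {0x19,0x8d,0xec}
query mem[0x0b]=0x8d, mem[0x08]=0x0a, mem[0x1e]=0x02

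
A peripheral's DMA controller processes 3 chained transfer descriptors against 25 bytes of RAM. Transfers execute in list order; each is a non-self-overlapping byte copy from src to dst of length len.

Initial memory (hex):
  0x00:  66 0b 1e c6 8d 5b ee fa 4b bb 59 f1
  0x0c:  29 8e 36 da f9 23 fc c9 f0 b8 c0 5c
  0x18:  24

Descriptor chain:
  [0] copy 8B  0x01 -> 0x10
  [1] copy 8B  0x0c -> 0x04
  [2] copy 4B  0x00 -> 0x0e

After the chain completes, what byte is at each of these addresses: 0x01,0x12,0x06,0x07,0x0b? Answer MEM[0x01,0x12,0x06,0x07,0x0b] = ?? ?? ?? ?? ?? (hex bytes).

MEM[0x01,0x12,0x06,0x07,0x0b] = 0b c6 36 da 8d

[0] 0x01->0x10 len=8 : 0b 1e c6 8d 5b ee fa 4b
[1] 0x0c->0x04 len=8 : 29 8e 36 da 0b 1e c6 8d
[2] 0x00->0x0e len=4 : 66 0b 1e c6
query mem[0x01]=0x0b, mem[0x12]=0xc6, mem[0x06]=0x36, mem[0x07]=0xda, mem[0x0b]=0x8d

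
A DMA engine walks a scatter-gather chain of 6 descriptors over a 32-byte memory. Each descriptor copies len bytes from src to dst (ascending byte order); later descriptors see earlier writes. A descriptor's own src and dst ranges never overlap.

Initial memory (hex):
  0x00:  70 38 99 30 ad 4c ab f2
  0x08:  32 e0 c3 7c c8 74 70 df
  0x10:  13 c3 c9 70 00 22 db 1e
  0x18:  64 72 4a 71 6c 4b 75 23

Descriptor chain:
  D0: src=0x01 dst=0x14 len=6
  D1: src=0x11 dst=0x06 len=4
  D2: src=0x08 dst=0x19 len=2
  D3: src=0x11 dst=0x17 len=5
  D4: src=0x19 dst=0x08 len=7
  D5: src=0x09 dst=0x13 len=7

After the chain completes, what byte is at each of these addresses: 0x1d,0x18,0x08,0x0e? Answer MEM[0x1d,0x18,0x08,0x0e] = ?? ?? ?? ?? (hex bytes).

MEM[0x1d,0x18,0x08,0x0e] = 4b 23 70 23

D0: mem[0x14..0x19] <- [38 99 30 ad 4c ab]
D1: mem[0x06..0x09] <- [c3 c9 70 38]
D2: mem[0x19..0x1a] <- [70 38]
D3: mem[0x17..0x1b] <- [c3 c9 70 38 99]
D4: mem[0x08..0x0e] <- [70 38 99 6c 4b 75 23]
D5: mem[0x13..0x19] <- [38 99 6c 4b 75 23 df]
query mem[0x1d]=0x4b, mem[0x18]=0x23, mem[0x08]=0x70, mem[0x0e]=0x23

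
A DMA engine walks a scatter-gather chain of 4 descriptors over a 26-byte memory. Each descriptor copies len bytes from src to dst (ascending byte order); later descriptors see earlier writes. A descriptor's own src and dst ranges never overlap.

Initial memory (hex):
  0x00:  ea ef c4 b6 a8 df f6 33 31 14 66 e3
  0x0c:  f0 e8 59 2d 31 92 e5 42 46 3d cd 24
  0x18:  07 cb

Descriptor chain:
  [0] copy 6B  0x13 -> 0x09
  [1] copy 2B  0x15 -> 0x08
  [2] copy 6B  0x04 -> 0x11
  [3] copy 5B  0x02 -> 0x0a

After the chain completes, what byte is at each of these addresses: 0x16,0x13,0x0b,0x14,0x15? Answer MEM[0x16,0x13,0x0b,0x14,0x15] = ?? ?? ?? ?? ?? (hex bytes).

MEM[0x16,0x13,0x0b,0x14,0x15] = cd f6 b6 33 3d

D0: mem[0x09..0x0e] <- [42 46 3d cd 24 07]
D1: mem[0x08..0x09] <- [3d cd]
D2: mem[0x11..0x16] <- [a8 df f6 33 3d cd]
D3: mem[0x0a..0x0e] <- [c4 b6 a8 df f6]
query mem[0x16]=0xcd, mem[0x13]=0xf6, mem[0x0b]=0xb6, mem[0x14]=0x33, mem[0x15]=0x3d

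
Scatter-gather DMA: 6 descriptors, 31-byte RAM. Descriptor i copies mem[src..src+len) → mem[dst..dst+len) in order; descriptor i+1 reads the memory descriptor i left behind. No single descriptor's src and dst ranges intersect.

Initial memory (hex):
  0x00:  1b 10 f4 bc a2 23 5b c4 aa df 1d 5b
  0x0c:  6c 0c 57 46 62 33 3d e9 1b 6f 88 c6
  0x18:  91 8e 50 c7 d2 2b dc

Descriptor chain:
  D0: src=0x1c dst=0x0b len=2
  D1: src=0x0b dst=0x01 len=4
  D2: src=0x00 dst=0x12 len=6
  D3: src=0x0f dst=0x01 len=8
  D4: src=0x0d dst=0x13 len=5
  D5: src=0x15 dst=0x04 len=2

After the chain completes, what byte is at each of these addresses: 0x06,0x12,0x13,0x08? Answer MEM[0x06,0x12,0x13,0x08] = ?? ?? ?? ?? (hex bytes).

[0] 0x1c->0x0b len=2 : d2 2b
[1] 0x0b->0x01 len=4 : d2 2b 0c 57
[2] 0x00->0x12 len=6 : 1b d2 2b 0c 57 23
[3] 0x0f->0x01 len=8 : 46 62 33 1b d2 2b 0c 57
[4] 0x0d->0x13 len=5 : 0c 57 46 62 33
[5] 0x15->0x04 len=2 : 46 62
query mem[0x06]=0x2b, mem[0x12]=0x1b, mem[0x13]=0x0c, mem[0x08]=0x57

MEM[0x06,0x12,0x13,0x08] = 2b 1b 0c 57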